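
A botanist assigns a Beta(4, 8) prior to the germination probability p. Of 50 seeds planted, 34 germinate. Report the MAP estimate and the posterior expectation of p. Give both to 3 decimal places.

Posterior: Beta(4+34, 8+16) = Beta(38, 24).
Mode = (38−1)/(38+24−2) = 37/60 = 0.617.
Mean = 38/(38+24) = 38/62 = 0.613.
The mean is pulled below the mode by the posterior's left skew.

MAP: 0.617. Posterior mean: 0.613.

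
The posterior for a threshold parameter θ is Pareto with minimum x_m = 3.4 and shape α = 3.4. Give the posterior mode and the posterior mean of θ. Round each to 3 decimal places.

MAP = 3.400, posterior mean = 4.817

The Pareto density is strictly decreasing on [x_m, ∞), so the mode is x_m = 3.400.
Mean = α·x_m/(α−1) = 3.4·3.4/2.4 = 4.817.
The mean is pulled above the mode by the posterior's right skew.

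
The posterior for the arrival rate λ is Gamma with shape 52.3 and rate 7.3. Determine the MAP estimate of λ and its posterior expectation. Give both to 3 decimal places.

Mode = (α−1)/β = 51.3/7.3 = 7.027.
Mean = α/β = 52.3/7.3 = 7.164.

λ_MAP = 7.027, E[λ|data] = 7.164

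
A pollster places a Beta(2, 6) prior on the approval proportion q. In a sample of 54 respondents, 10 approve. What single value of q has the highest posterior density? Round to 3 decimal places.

Posterior: Beta(2+10, 6+44) = Beta(12, 50).
Mode = (12−1)/(12+50−2) = 11/60 = 0.183.
Mean = 12/(12+50) = 12/62 = 0.194.
This is the posterior mode — the MAP estimate.

0.183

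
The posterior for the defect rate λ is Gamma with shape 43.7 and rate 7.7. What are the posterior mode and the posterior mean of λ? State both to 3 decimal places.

MAP: 5.545. Posterior mean: 5.675.

Mode = (α−1)/β = 42.7/7.7 = 5.545.
Mean = α/β = 43.7/7.7 = 5.675.
Right-skewed posterior ⇒ mode < mean.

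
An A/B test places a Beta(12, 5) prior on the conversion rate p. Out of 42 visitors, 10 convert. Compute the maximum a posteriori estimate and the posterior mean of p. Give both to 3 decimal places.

MAP: 0.368. Posterior mean: 0.373.

Posterior: Beta(12+10, 5+32) = Beta(22, 37).
Mode = (22−1)/(22+37−2) = 21/57 = 0.368.
Mean = 22/(22+37) = 22/59 = 0.373.
Right-skewed posterior ⇒ mode < mean.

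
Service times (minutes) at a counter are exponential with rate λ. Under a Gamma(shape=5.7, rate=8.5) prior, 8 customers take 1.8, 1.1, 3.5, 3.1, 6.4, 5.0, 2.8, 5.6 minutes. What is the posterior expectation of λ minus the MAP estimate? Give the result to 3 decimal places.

0.026

Σ times = 29.3. Posterior: Gamma(shape = 5.7+8 = 13.7, rate = 8.5+29.3 = 37.8).
Mode = (α−1)/β = 12.7/37.8 = 0.336.
Mean = α/β = 13.7/37.8 = 0.362.
Difference = 0.362 − 0.336 = 0.026.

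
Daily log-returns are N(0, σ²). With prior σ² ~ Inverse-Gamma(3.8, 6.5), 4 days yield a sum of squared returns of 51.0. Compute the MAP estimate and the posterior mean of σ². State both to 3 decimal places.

σ²_MAP = 4.706, E[σ²|data] = 6.667

Posterior: Inverse-Gamma(shape = 3.8+4/2 = 5.8, scale = 6.5+51.0/2 = 32.0).
Mode = β/(α+1) = 32.0/6.8 = 4.706.
Mean = β/(α−1) = 32.0/4.8 = 6.667.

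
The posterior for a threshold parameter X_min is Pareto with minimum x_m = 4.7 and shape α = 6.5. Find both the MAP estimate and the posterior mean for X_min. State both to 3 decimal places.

MAP = 4.700; posterior mean = 5.555

The Pareto density is strictly decreasing on [x_m, ∞), so the mode is x_m = 4.700.
Mean = α·x_m/(α−1) = 6.5·4.7/5.5 = 5.555.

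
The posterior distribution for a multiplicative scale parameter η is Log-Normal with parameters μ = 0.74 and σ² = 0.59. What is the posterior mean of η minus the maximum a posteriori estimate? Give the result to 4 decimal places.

1.6533

Mode = exp(μ − σ²) = exp(0.15) = 1.1618.
Mean = exp(μ + σ²/2) = exp(1.035) = 2.8151.
Difference = 2.8151 − 1.1618 = 1.6533.
Mean > mode: the posterior has a right tail.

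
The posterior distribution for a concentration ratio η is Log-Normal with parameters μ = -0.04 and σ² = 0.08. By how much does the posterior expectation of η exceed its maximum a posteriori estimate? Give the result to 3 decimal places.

Mode = exp(μ − σ²) = exp(-0.12) = 0.887.
Mean = exp(μ + σ²/2) = exp(0.000) = 1.000.
Difference = 1.000 − 0.887 = 0.113.

0.113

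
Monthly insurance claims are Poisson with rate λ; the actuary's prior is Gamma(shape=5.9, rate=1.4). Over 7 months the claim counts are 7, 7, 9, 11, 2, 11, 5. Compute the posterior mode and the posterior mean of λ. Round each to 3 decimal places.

MAP: 6.774. Posterior mean: 6.893.

Σ counts = 52. Posterior: Gamma(shape = 5.9+52 = 57.9, rate = 1.4+7 = 8.4).
Mode = (α−1)/β = 56.9/8.4 = 6.774.
Mean = α/β = 57.9/8.4 = 6.893.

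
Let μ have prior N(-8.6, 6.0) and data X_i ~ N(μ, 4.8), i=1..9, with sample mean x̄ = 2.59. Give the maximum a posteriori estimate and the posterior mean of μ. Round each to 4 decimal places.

MAP = 1.6765, posterior mean = 1.6765

Posterior for μ is Normal. Precision-weighted mean: (1/6.0·-8.6 + 9/4.8·2.59) / (1/6.0 + 9/4.8) = 1.6765.
A Normal posterior is symmetric, so mode = mean.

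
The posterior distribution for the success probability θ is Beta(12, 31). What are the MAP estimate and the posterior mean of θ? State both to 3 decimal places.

Mode = (12−1)/(12+31−2) = 11/41 = 0.268.
Mean = 12/(12+31) = 12/43 = 0.279.

θ_MAP = 0.268, E[θ|data] = 0.279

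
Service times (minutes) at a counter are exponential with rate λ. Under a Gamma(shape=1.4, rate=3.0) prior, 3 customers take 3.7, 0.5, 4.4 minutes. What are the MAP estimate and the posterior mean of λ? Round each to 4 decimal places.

MAP: 0.2931. Posterior mean: 0.3793.

Σ times = 8.6. Posterior: Gamma(shape = 1.4+3 = 4.4, rate = 3.0+8.6 = 11.6).
Mode = (α−1)/β = 3.4/11.6 = 0.2931.
Mean = α/β = 4.4/11.6 = 0.3793.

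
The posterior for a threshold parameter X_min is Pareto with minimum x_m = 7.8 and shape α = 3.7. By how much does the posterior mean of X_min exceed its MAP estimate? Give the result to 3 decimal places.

2.889

The Pareto density is strictly decreasing on [x_m, ∞), so the mode is x_m = 7.800.
Mean = α·x_m/(α−1) = 3.7·7.8/2.7 = 10.689.
Difference = 10.689 − 7.800 = 2.889.
The posterior is right-skewed, so the mean exceeds the mode.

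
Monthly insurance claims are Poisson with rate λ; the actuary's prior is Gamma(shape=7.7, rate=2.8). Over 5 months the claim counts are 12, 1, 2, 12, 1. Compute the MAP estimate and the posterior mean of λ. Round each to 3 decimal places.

Σ counts = 28. Posterior: Gamma(shape = 7.7+28 = 35.7, rate = 2.8+5 = 7.8).
Mode = (α−1)/β = 34.7/7.8 = 4.449.
Mean = α/β = 35.7/7.8 = 4.577.
The posterior is right-skewed, so the mean exceeds the mode.

MAP: 4.449. Posterior mean: 4.577.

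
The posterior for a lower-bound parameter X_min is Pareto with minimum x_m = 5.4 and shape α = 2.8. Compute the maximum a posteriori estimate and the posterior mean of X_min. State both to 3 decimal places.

The Pareto density is strictly decreasing on [x_m, ∞), so the mode is x_m = 5.400.
Mean = α·x_m/(α−1) = 2.8·5.4/1.8 = 8.400.

MAP: 5.400. Posterior mean: 8.400.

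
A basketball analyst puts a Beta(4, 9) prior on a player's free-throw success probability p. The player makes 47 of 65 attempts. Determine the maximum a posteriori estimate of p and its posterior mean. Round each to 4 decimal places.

maximum a posteriori estimate = 0.6579, posterior mean = 0.6538

Posterior: Beta(4+47, 9+18) = Beta(51, 27).
Mode = (51−1)/(51+27−2) = 50/76 = 0.6579.
Mean = 51/(51+27) = 51/78 = 0.6538.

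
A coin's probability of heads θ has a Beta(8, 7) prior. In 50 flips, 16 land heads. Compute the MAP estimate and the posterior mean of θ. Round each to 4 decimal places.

MAP: 0.3651. Posterior mean: 0.3692.

Posterior: Beta(8+16, 7+34) = Beta(24, 41).
Mode = (24−1)/(24+41−2) = 23/63 = 0.3651.
Mean = 24/(24+41) = 24/65 = 0.3692.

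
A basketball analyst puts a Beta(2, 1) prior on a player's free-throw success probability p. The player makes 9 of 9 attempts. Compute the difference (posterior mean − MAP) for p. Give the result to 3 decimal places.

Posterior: Beta(2+9, 1+0) = Beta(11, 1).
Since β = 1 ≤ 1 and α > 1, the Beta density is monotone increasing on [0,1]; the mode is at 1.
Mean = 11/(11+1) = 0.917.
Difference = 0.917 − 1.000 = -0.083.

-0.083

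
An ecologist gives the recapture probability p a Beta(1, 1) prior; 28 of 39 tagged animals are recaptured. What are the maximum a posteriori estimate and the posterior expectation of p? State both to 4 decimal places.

Posterior: Beta(1+28, 1+11) = Beta(29, 12).
Mode = (29−1)/(29+12−2) = 28/39 = 0.7179.
With a flat prior the MAP equals the MLE, 28/39.
Mean = 29/(29+12) = 29/41 = 0.7073.
Mode > mean: the posterior has a left tail.

MAP = 0.7179; posterior mean = 0.7073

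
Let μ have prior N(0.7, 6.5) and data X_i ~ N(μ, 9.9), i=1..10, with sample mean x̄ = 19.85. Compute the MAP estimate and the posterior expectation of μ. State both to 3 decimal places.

Posterior for μ is Normal. Precision-weighted mean: (1/6.5·0.7 + 10/9.9·19.85) / (1/6.5 + 10/9.9) = 17.319.
A Normal posterior is symmetric, so mode = mean.

MAP = 17.319, posterior mean = 17.319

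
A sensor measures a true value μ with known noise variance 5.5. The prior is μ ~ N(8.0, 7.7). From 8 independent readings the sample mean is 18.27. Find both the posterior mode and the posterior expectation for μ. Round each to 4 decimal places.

MAP = 17.4282, posterior mean = 17.4282

Posterior for μ is Normal. Precision-weighted mean: (1/7.7·8.0 + 8/5.5·18.27) / (1/7.7 + 8/5.5) = 17.4282.
A Normal posterior is symmetric, so mode = mean.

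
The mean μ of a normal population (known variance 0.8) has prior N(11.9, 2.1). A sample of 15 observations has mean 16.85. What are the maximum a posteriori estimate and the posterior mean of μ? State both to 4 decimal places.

maximum a posteriori estimate = 16.7274, posterior mean = 16.7274

Posterior for μ is Normal. Precision-weighted mean: (1/2.1·11.9 + 15/0.8·16.85) / (1/2.1 + 15/0.8) = 16.7274.
A Normal posterior is symmetric, so mode = mean.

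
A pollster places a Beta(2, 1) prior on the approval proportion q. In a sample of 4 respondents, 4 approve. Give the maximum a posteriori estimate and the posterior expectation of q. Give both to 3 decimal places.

MAP: 1.000. Posterior mean: 0.857.

Posterior: Beta(2+4, 1+0) = Beta(6, 1).
Since β = 1 ≤ 1 and α > 1, the Beta density is monotone increasing on [0,1]; the mode is at 1.
Mean = 6/(6+1) = 0.857.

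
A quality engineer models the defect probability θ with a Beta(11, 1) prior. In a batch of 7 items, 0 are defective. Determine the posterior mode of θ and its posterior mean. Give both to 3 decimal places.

Posterior: Beta(11+0, 1+7) = Beta(11, 8).
Mode = (11−1)/(11+8−2) = 10/17 = 0.588.
Mean = 11/(11+8) = 11/19 = 0.579.
Mode > mean: the posterior has a left tail.

posterior mode = 0.588, posterior mean = 0.579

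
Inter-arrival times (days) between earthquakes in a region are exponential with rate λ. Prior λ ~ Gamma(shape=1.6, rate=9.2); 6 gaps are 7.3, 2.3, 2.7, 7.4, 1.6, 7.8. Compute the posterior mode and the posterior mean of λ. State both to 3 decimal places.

Σ times = 29.1. Posterior: Gamma(shape = 1.6+6 = 7.6, rate = 9.2+29.1 = 38.3).
Mode = (α−1)/β = 6.6/38.3 = 0.172.
Mean = α/β = 7.6/38.3 = 0.198.
Mean > mode: the posterior has a right tail.

posterior mode = 0.172, posterior mean = 0.198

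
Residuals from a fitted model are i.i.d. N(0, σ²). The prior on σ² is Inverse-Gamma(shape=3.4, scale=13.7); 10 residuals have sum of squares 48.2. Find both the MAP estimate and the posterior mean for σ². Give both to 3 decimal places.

Posterior: Inverse-Gamma(shape = 3.4+10/2 = 8.4, scale = 13.7+48.2/2 = 37.8).
Mode = β/(α+1) = 37.8/9.4 = 4.021.
Mean = β/(α−1) = 37.8/7.4 = 5.108.
Right-skewed posterior ⇒ mode < mean.

MAP = 4.021; posterior mean = 5.108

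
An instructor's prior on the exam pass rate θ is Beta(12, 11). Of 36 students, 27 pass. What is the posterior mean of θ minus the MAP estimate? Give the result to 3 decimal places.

Posterior: Beta(12+27, 11+9) = Beta(39, 20).
Mode = (39−1)/(39+20−2) = 38/57 = 0.667.
Mean = 39/(39+20) = 39/59 = 0.661.
Difference = 0.661 − 0.667 = -0.006.

-0.006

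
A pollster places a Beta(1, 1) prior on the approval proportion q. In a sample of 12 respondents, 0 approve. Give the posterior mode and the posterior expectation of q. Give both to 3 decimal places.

Posterior: Beta(1+0, 1+12) = Beta(1, 13).
Since α = 1 ≤ 1 and β > 1, the Beta density is monotone decreasing on [0,1]; the mode is at 0.
Mean = 1/(1+13) = 0.071.
The mean is pulled above the mode by the posterior's right skew.

MAP = 0.000, posterior mean = 0.071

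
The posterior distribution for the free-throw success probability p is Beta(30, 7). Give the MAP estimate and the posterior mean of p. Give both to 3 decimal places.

MAP estimate = 0.829, posterior mean = 0.811

Mode = (30−1)/(30+7−2) = 29/35 = 0.829.
Mean = 30/(30+7) = 30/37 = 0.811.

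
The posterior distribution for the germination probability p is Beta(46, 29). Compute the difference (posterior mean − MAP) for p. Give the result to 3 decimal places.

Mode = (46−1)/(46+29−2) = 45/73 = 0.616.
Mean = 46/(46+29) = 46/75 = 0.613.
Difference = 0.613 − 0.616 = -0.003.
The posterior is left-skewed, so the mode exceeds the mean.

-0.003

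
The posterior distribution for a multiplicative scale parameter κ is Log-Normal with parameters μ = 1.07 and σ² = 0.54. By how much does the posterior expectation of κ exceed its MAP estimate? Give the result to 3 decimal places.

2.120

Mode = exp(μ − σ²) = exp(0.53) = 1.699.
Mean = exp(μ + σ²/2) = exp(1.340) = 3.819.
Difference = 3.819 − 1.699 = 2.120.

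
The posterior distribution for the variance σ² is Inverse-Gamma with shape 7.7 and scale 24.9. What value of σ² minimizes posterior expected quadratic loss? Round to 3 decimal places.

Mode = β/(α+1) = 24.9/8.7 = 2.862.
Mean = β/(α−1) = 24.9/6.7 = 3.716.
Quadratic loss ⇒ the optimal estimator is the posterior mean.

3.716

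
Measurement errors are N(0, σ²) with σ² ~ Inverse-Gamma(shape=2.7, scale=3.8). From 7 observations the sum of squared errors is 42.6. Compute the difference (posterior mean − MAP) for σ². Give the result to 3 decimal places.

Posterior: Inverse-Gamma(shape = 2.7+7/2 = 6.2, scale = 3.8+42.6/2 = 25.1).
Mode = β/(α+1) = 25.1/7.2 = 3.486.
Mean = β/(α−1) = 25.1/5.2 = 4.827.
Difference = 4.827 − 3.486 = 1.341.

1.341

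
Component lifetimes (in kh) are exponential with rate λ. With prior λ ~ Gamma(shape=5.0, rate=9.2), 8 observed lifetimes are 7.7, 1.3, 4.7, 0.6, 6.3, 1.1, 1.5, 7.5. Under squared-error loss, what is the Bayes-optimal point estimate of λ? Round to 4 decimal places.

0.3258

Σ times = 30.7. Posterior: Gamma(shape = 5.0+8 = 13.0, rate = 9.2+30.7 = 39.9).
Mode = (α−1)/β = 12.0/39.9 = 0.3008.
Mean = α/β = 13.0/39.9 = 0.3258.
Squared-error loss ⇒ the optimal estimator is the posterior mean.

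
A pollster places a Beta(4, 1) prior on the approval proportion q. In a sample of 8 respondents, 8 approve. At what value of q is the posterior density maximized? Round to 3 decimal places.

Posterior: Beta(4+8, 1+0) = Beta(12, 1).
Since β = 1 ≤ 1 and α > 1, the Beta density is monotone increasing on [0,1]; the mode is at 1.
Mean = 12/(12+1) = 0.923.
This is the posterior mode — the MAP estimate.

1.000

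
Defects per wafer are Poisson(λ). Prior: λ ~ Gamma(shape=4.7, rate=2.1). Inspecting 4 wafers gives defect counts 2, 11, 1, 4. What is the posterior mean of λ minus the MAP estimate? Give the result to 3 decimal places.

Σ counts = 18. Posterior: Gamma(shape = 4.7+18 = 22.7, rate = 2.1+4 = 6.1).
Mode = (α−1)/β = 21.7/6.1 = 3.557.
Mean = α/β = 22.7/6.1 = 3.721.
Difference = 3.721 − 3.557 = 0.164.

0.164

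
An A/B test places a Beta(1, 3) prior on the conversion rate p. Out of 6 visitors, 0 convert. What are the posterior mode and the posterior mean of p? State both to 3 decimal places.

Posterior: Beta(1+0, 3+6) = Beta(1, 9).
Since α = 1 ≤ 1 and β > 1, the Beta density is monotone decreasing on [0,1]; the mode is at 0.
Mean = 1/(1+9) = 0.100.

MAP: 0.000. Posterior mean: 0.100.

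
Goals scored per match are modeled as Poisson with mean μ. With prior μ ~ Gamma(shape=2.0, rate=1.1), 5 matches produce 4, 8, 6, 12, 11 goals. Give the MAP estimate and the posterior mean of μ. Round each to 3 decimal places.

MAP = 6.885, posterior mean = 7.049

Σ counts = 41. Posterior: Gamma(shape = 2.0+41 = 43.0, rate = 1.1+5 = 6.1).
Mode = (α−1)/β = 42.0/6.1 = 6.885.
Mean = α/β = 43.0/6.1 = 7.049.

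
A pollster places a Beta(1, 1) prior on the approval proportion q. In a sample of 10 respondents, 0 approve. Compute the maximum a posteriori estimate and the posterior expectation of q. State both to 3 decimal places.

Posterior: Beta(1+0, 1+10) = Beta(1, 11).
Since α = 1 ≤ 1 and β > 1, the Beta density is monotone decreasing on [0,1]; the mode is at 0.
Mean = 1/(1+11) = 0.083.

MAP = 0.000; posterior mean = 0.083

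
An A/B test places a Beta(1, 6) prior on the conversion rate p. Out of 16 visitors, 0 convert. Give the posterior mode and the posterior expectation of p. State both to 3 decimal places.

Posterior: Beta(1+0, 6+16) = Beta(1, 22).
Since α = 1 ≤ 1 and β > 1, the Beta density is monotone decreasing on [0,1]; the mode is at 0.
Mean = 1/(1+22) = 0.043.
The mean is pulled above the mode by the posterior's right skew.

MAP = 0.000, posterior mean = 0.043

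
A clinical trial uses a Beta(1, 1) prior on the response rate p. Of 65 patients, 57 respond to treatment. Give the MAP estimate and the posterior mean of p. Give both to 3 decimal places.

MAP estimate = 0.877, posterior mean = 0.866

Posterior: Beta(1+57, 1+8) = Beta(58, 9).
Mode = (58−1)/(58+9−2) = 57/65 = 0.877.
With a flat prior the MAP equals the MLE, 57/65.
Mean = 58/(58+9) = 58/67 = 0.866.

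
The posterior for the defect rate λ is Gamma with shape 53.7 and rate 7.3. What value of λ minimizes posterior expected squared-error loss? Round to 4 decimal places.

7.3562

Mode = (α−1)/β = 52.7/7.3 = 7.2192.
Mean = α/β = 53.7/7.3 = 7.3562.
Squared-error loss ⇒ the optimal estimator is the posterior mean.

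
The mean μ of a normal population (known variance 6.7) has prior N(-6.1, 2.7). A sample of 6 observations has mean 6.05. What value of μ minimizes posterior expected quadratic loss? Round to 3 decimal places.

2.495

Posterior for μ is Normal. Precision-weighted mean: (1/2.7·-6.1 + 6/6.7·6.05) / (1/2.7 + 6/6.7) = 2.495.
A Normal posterior is symmetric, so mode = mean.
Quadratic loss ⇒ the optimal estimator is the posterior mean.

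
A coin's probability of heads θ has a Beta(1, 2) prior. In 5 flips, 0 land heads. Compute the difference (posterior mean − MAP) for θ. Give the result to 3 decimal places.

0.125

Posterior: Beta(1+0, 2+5) = Beta(1, 7).
Since α = 1 ≤ 1 and β > 1, the Beta density is monotone decreasing on [0,1]; the mode is at 0.
Mean = 1/(1+7) = 0.125.
Difference = 0.125 − 0.000 = 0.125.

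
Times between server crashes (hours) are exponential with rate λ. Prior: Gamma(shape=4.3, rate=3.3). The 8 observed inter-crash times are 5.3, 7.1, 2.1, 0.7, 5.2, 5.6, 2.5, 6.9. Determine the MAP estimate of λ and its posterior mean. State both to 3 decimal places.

MAP = 0.292, posterior mean = 0.318

Σ times = 35.4. Posterior: Gamma(shape = 4.3+8 = 12.3, rate = 3.3+35.4 = 38.7).
Mode = (α−1)/β = 11.3/38.7 = 0.292.
Mean = α/β = 12.3/38.7 = 0.318.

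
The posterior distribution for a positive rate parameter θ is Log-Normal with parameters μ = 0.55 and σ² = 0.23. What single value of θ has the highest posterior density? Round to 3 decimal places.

Mode = exp(μ − σ²) = exp(0.32) = 1.377.
Mean = exp(μ + σ²/2) = exp(0.665) = 1.944.
This is the posterior mode — the MAP estimate.

1.377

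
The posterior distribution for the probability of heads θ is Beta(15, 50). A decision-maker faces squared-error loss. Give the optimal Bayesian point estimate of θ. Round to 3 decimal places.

0.231

Mode = (15−1)/(15+50−2) = 14/63 = 0.222.
Mean = 15/(15+50) = 15/65 = 0.231.
Squared-error loss ⇒ the optimal estimator is the posterior mean.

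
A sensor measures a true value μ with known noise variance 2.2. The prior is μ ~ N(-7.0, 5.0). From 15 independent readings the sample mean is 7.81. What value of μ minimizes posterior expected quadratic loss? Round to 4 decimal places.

7.3880

Posterior for μ is Normal. Precision-weighted mean: (1/5.0·-7.0 + 15/2.2·7.81) / (1/5.0 + 15/2.2) = 7.3880.
A Normal posterior is symmetric, so mode = mean.
Quadratic loss ⇒ the optimal estimator is the posterior mean.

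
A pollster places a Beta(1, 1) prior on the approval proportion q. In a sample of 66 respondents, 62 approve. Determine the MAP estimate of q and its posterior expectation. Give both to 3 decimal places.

MAP estimate = 0.939, posterior expectation = 0.926

Posterior: Beta(1+62, 1+4) = Beta(63, 5).
Mode = (63−1)/(63+5−2) = 62/66 = 0.939.
Mean = 63/(63+5) = 63/68 = 0.926.
Mode > mean: the posterior has a left tail.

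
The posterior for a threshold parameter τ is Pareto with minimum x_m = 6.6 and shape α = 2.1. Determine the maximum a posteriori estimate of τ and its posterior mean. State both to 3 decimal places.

MAP: 6.600. Posterior mean: 12.600.

The Pareto density is strictly decreasing on [x_m, ∞), so the mode is x_m = 6.600.
Mean = α·x_m/(α−1) = 2.1·6.6/1.1 = 12.600.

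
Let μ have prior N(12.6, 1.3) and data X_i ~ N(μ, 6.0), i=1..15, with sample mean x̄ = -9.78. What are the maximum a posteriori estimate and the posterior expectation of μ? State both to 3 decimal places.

Posterior for μ is Normal. Precision-weighted mean: (1/1.3·12.6 + 15/6.0·-9.78) / (1/1.3 + 15/6.0) = -4.514.
A Normal posterior is symmetric, so mode = mean.

MAP = -4.514; posterior mean = -4.514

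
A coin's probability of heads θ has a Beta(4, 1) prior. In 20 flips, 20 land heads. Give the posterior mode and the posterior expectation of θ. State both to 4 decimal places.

Posterior: Beta(4+20, 1+0) = Beta(24, 1).
Since β = 1 ≤ 1 and α > 1, the Beta density is monotone increasing on [0,1]; the mode is at 1.
Mean = 24/(24+1) = 0.9600.
Left-skewed posterior ⇒ mean < mode.

posterior mode = 1.0000, posterior expectation = 0.9600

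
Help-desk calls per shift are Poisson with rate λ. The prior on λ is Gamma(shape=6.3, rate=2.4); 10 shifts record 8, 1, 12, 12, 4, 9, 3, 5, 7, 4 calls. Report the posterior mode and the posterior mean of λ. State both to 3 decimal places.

Σ counts = 65. Posterior: Gamma(shape = 6.3+65 = 71.3, rate = 2.4+10 = 12.4).
Mode = (α−1)/β = 70.3/12.4 = 5.669.
Mean = α/β = 71.3/12.4 = 5.750.

λ_MAP = 5.669, E[λ|data] = 5.750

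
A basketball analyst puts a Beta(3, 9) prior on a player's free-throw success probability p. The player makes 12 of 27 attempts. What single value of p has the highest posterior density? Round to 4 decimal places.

Posterior: Beta(3+12, 9+15) = Beta(15, 24).
Mode = (15−1)/(15+24−2) = 14/37 = 0.3784.
Mean = 15/(15+24) = 15/39 = 0.3846.
This is the posterior mode — the MAP estimate.

0.3784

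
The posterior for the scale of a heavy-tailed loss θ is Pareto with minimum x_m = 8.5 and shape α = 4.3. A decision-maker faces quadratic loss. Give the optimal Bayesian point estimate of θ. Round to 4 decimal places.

The Pareto density is strictly decreasing on [x_m, ∞), so the mode is x_m = 8.5000.
Mean = α·x_m/(α−1) = 4.3·8.5/3.3 = 11.0758.
Quadratic loss ⇒ the optimal estimator is the posterior mean.

11.0758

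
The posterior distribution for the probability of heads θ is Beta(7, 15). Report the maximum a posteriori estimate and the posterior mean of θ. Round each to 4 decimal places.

Mode = (7−1)/(7+15−2) = 6/20 = 0.3000.
Mean = 7/(7+15) = 7/22 = 0.3182.

MAP = 0.3000, posterior mean = 0.3182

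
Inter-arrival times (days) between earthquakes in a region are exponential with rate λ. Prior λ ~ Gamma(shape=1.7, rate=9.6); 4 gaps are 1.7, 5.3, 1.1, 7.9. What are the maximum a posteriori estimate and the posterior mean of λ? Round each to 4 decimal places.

Σ times = 16.0. Posterior: Gamma(shape = 1.7+4 = 5.7, rate = 9.6+16.0 = 25.6).
Mode = (α−1)/β = 4.7/25.6 = 0.1836.
Mean = α/β = 5.7/25.6 = 0.2227.
The mean is pulled above the mode by the posterior's right skew.

MAP: 0.1836. Posterior mean: 0.2227.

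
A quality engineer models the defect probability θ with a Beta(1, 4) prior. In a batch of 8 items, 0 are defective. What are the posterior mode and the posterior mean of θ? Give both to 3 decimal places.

Posterior: Beta(1+0, 4+8) = Beta(1, 12).
Since α = 1 ≤ 1 and β > 1, the Beta density is monotone decreasing on [0,1]; the mode is at 0.
Mean = 1/(1+12) = 0.077.

θ_MAP = 0.000, E[θ|data] = 0.077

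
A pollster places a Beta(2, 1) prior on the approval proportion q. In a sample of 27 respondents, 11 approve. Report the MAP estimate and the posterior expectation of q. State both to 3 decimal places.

Posterior: Beta(2+11, 1+16) = Beta(13, 17).
Mode = (13−1)/(13+17−2) = 12/28 = 0.429.
Mean = 13/(13+17) = 13/30 = 0.433.
The posterior is right-skewed, so the mean exceeds the mode.

MAP: 0.429. Posterior mean: 0.433.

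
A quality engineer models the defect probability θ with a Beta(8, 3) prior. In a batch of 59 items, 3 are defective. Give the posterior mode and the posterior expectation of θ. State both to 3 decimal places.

Posterior: Beta(8+3, 3+56) = Beta(11, 59).
Mode = (11−1)/(11+59−2) = 10/68 = 0.147.
Mean = 11/(11+59) = 11/70 = 0.157.

MAP = 0.147; posterior mean = 0.157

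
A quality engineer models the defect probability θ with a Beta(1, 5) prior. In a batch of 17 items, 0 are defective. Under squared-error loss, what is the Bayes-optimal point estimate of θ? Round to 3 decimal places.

0.043

Posterior: Beta(1+0, 5+17) = Beta(1, 22).
Since α = 1 ≤ 1 and β > 1, the Beta density is monotone decreasing on [0,1]; the mode is at 0.
Mean = 1/(1+22) = 0.043.
Squared-error loss ⇒ the optimal estimator is the posterior mean.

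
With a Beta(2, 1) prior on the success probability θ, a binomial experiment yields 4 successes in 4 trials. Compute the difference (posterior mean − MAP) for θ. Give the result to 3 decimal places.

-0.143

Posterior: Beta(2+4, 1+0) = Beta(6, 1).
Since β = 1 ≤ 1 and α > 1, the Beta density is monotone increasing on [0,1]; the mode is at 1.
Mean = 6/(6+1) = 0.857.
Difference = 0.857 − 1.000 = -0.143.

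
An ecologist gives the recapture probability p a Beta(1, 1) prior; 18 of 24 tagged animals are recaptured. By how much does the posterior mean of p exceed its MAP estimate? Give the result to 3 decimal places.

-0.019

Posterior: Beta(1+18, 1+6) = Beta(19, 7).
Mode = (19−1)/(19+7−2) = 18/24 = 0.750.
With a flat prior the MAP equals the MLE, 18/24.
Mean = 19/(19+7) = 19/26 = 0.731.
Difference = 0.731 − 0.750 = -0.019.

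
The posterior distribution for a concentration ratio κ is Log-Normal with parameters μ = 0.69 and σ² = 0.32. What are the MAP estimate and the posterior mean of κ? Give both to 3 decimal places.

MAP = 1.448, posterior mean = 2.340

Mode = exp(μ − σ²) = exp(0.37) = 1.448.
Mean = exp(μ + σ²/2) = exp(0.850) = 2.340.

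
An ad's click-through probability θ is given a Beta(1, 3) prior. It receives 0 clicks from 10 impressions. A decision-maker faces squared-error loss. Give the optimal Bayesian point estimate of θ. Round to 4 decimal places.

Posterior: Beta(1+0, 3+10) = Beta(1, 13).
Since α = 1 ≤ 1 and β > 1, the Beta density is monotone decreasing on [0,1]; the mode is at 0.
Mean = 1/(1+13) = 0.0714.
Squared-error loss ⇒ the optimal estimator is the posterior mean.

0.0714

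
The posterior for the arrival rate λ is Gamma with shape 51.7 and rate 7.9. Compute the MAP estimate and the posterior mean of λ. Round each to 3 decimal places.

MAP: 6.418. Posterior mean: 6.544.

Mode = (α−1)/β = 50.7/7.9 = 6.418.
Mean = α/β = 51.7/7.9 = 6.544.
Mean > mode: the posterior has a right tail.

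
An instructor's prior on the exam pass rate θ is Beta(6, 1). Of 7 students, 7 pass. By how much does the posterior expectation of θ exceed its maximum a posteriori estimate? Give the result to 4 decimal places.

-0.0714

Posterior: Beta(6+7, 1+0) = Beta(13, 1).
Since β = 1 ≤ 1 and α > 1, the Beta density is monotone increasing on [0,1]; the mode is at 1.
Mean = 13/(13+1) = 0.9286.
Difference = 0.9286 − 1.0000 = -0.0714.
Mode > mean: the posterior has a left tail.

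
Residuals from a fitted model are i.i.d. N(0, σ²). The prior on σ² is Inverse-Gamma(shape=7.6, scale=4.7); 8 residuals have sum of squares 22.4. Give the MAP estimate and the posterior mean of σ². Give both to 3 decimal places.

Posterior: Inverse-Gamma(shape = 7.6+8/2 = 11.6, scale = 4.7+22.4/2 = 15.9).
Mode = β/(α+1) = 15.9/12.6 = 1.262.
Mean = β/(α−1) = 15.9/10.6 = 1.500.

σ²_MAP = 1.262, E[σ²|data] = 1.500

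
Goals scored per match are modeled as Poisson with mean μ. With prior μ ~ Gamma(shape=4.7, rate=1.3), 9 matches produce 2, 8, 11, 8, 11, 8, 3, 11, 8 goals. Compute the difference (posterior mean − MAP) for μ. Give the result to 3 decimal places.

Σ counts = 70. Posterior: Gamma(shape = 4.7+70 = 74.7, rate = 1.3+9 = 10.3).
Mode = (α−1)/β = 73.7/10.3 = 7.155.
Mean = α/β = 74.7/10.3 = 7.252.
Difference = 7.252 − 7.155 = 0.097.
The posterior is right-skewed, so the mean exceeds the mode.

0.097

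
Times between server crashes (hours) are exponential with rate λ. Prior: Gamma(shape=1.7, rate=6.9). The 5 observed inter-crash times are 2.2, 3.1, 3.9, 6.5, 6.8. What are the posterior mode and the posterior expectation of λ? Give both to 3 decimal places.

λ_MAP = 0.194, E[λ|data] = 0.228

Σ times = 22.5. Posterior: Gamma(shape = 1.7+5 = 6.7, rate = 6.9+22.5 = 29.4).
Mode = (α−1)/β = 5.7/29.4 = 0.194.
Mean = α/β = 6.7/29.4 = 0.228.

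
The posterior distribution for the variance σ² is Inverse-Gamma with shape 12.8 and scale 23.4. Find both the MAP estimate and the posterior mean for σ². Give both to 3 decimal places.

MAP = 1.696, posterior mean = 1.983

Mode = β/(α+1) = 23.4/13.8 = 1.696.
Mean = β/(α−1) = 23.4/11.8 = 1.983.
Mean > mode: the posterior has a right tail.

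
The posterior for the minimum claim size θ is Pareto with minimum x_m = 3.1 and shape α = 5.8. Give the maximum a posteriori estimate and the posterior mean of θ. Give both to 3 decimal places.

maximum a posteriori estimate = 3.100, posterior mean = 3.746

The Pareto density is strictly decreasing on [x_m, ∞), so the mode is x_m = 3.100.
Mean = α·x_m/(α−1) = 5.8·3.1/4.8 = 3.746.
Mean > mode: the posterior has a right tail.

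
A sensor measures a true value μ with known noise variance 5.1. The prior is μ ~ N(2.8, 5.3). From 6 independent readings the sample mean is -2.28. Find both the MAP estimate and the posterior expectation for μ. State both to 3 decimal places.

Posterior for μ is Normal. Precision-weighted mean: (1/5.3·2.8 + 6/5.1·-2.28) / (1/5.3 + 6/5.1) = -1.578.
A Normal posterior is symmetric, so mode = mean.

MAP: -1.578. Posterior mean: -1.578.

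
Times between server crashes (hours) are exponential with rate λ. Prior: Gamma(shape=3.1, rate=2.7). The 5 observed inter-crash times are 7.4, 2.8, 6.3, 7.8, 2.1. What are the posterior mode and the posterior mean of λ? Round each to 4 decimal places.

Σ times = 26.4. Posterior: Gamma(shape = 3.1+5 = 8.1, rate = 2.7+26.4 = 29.1).
Mode = (α−1)/β = 7.1/29.1 = 0.2440.
Mean = α/β = 8.1/29.1 = 0.2784.

MAP = 0.2440, posterior mean = 0.2784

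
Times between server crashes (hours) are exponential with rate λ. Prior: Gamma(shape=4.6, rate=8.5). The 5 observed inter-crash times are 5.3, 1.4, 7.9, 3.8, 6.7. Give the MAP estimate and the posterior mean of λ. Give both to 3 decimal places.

Σ times = 25.1. Posterior: Gamma(shape = 4.6+5 = 9.6, rate = 8.5+25.1 = 33.6).
Mode = (α−1)/β = 8.6/33.6 = 0.256.
Mean = α/β = 9.6/33.6 = 0.286.

MAP: 0.256. Posterior mean: 0.286.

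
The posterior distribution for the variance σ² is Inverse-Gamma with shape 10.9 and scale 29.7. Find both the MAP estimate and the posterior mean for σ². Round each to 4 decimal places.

MAP estimate = 2.4958, posterior mean = 3.0000

Mode = β/(α+1) = 29.7/11.9 = 2.4958.
Mean = β/(α−1) = 29.7/9.9 = 3.0000.
Right-skewed posterior ⇒ mode < mean.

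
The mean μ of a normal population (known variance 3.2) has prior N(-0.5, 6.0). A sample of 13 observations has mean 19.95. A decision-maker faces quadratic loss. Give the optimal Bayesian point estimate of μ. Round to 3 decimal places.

Posterior for μ is Normal. Precision-weighted mean: (1/6.0·-0.5 + 13/3.2·19.95) / (1/6.0 + 13/3.2) = 19.144.
A Normal posterior is symmetric, so mode = mean.
Quadratic loss ⇒ the optimal estimator is the posterior mean.

19.144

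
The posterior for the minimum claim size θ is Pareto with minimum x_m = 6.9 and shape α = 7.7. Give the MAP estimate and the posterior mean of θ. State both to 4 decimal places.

The Pareto density is strictly decreasing on [x_m, ∞), so the mode is x_m = 6.9000.
Mean = α·x_m/(α−1) = 7.7·6.9/6.7 = 7.9299.

MAP = 6.9000, posterior mean = 7.9299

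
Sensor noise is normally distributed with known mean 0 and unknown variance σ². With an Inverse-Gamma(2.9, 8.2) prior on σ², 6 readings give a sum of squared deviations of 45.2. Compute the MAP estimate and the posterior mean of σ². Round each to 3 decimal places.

Posterior: Inverse-Gamma(shape = 2.9+6/2 = 5.9, scale = 8.2+45.2/2 = 30.8).
Mode = β/(α+1) = 30.8/6.9 = 4.464.
Mean = β/(α−1) = 30.8/4.9 = 6.286.

MAP = 4.464; posterior mean = 6.286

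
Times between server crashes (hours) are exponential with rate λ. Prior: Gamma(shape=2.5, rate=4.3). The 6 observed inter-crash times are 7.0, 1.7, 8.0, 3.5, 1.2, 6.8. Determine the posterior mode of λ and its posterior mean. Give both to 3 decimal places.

posterior mode = 0.231, posterior mean = 0.262

Σ times = 28.2. Posterior: Gamma(shape = 2.5+6 = 8.5, rate = 4.3+28.2 = 32.5).
Mode = (α−1)/β = 7.5/32.5 = 0.231.
Mean = α/β = 8.5/32.5 = 0.262.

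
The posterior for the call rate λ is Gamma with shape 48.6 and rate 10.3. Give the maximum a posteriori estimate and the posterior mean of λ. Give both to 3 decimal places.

Mode = (α−1)/β = 47.6/10.3 = 4.621.
Mean = α/β = 48.6/10.3 = 4.718.
The mean is pulled above the mode by the posterior's right skew.

MAP = 4.621; posterior mean = 4.718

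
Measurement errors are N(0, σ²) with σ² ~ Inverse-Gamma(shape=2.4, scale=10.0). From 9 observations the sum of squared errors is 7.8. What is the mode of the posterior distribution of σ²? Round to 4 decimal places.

Posterior: Inverse-Gamma(shape = 2.4+9/2 = 6.9, scale = 10.0+7.8/2 = 13.9).
Mode = β/(α+1) = 13.9/7.9 = 1.7595.
Mean = β/(α−1) = 13.9/5.9 = 2.3559.
This is the posterior mode — the MAP estimate.

1.7595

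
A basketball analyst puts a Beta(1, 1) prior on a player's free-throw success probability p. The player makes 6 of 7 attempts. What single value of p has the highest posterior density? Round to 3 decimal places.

Posterior: Beta(1+6, 1+1) = Beta(7, 2).
Mode = (7−1)/(7+2−2) = 6/7 = 0.857.
With a flat prior the MAP equals the MLE, 6/7.
Mean = 7/(7+2) = 7/9 = 0.778.
This is the posterior mode — the MAP estimate.

0.857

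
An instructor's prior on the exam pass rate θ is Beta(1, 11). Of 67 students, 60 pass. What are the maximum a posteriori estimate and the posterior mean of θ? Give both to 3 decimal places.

maximum a posteriori estimate = 0.779, posterior mean = 0.772

Posterior: Beta(1+60, 11+7) = Beta(61, 18).
Mode = (61−1)/(61+18−2) = 60/77 = 0.779.
Mean = 61/(61+18) = 61/79 = 0.772.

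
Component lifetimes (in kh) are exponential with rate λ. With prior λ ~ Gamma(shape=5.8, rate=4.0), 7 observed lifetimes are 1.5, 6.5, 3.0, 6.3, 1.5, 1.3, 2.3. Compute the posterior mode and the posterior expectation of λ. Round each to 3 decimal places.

Σ times = 22.4. Posterior: Gamma(shape = 5.8+7 = 12.8, rate = 4.0+22.4 = 26.4).
Mode = (α−1)/β = 11.8/26.4 = 0.447.
Mean = α/β = 12.8/26.4 = 0.485.

λ_MAP = 0.447, E[λ|data] = 0.485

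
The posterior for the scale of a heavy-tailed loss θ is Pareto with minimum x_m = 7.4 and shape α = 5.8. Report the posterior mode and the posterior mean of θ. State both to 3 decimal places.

MAP = 7.400; posterior mean = 8.942

The Pareto density is strictly decreasing on [x_m, ∞), so the mode is x_m = 7.400.
Mean = α·x_m/(α−1) = 5.8·7.4/4.8 = 8.942.
The posterior is right-skewed, so the mean exceeds the mode.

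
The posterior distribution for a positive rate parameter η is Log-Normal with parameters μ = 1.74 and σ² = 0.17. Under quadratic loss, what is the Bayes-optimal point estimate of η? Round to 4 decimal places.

Mode = exp(μ − σ²) = exp(1.57) = 4.8066.
Mean = exp(μ + σ²/2) = exp(1.825) = 6.2028.
Quadratic loss ⇒ the optimal estimator is the posterior mean.

6.2028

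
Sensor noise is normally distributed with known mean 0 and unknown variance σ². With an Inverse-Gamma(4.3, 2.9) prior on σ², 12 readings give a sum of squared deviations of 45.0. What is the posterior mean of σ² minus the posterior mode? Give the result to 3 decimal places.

0.483

Posterior: Inverse-Gamma(shape = 4.3+12/2 = 10.3, scale = 2.9+45.0/2 = 25.4).
Mode = β/(α+1) = 25.4/11.3 = 2.248.
Mean = β/(α−1) = 25.4/9.3 = 2.731.
Difference = 2.731 − 2.248 = 0.483.
The posterior is right-skewed, so the mean exceeds the mode.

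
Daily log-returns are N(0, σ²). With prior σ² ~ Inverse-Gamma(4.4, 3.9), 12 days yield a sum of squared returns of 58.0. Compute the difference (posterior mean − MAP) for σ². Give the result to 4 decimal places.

Posterior: Inverse-Gamma(shape = 4.4+12/2 = 10.4, scale = 3.9+58.0/2 = 32.9).
Mode = β/(α+1) = 32.9/11.4 = 2.8860.
Mean = β/(α−1) = 32.9/9.4 = 3.5000.
Difference = 3.5000 − 2.8860 = 0.6140.

0.6140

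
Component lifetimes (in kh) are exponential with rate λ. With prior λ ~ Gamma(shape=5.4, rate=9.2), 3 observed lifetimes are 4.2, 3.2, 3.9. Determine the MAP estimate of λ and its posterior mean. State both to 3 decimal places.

MAP estimate = 0.361, posterior mean = 0.410

Σ times = 11.3. Posterior: Gamma(shape = 5.4+3 = 8.4, rate = 9.2+11.3 = 20.5).
Mode = (α−1)/β = 7.4/20.5 = 0.361.
Mean = α/β = 8.4/20.5 = 0.410.
The mean is pulled above the mode by the posterior's right skew.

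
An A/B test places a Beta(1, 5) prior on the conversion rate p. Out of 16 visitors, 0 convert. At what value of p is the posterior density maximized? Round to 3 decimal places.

0.000

Posterior: Beta(1+0, 5+16) = Beta(1, 21).
Since α = 1 ≤ 1 and β > 1, the Beta density is monotone decreasing on [0,1]; the mode is at 0.
Mean = 1/(1+21) = 0.045.
This is the posterior mode — the MAP estimate.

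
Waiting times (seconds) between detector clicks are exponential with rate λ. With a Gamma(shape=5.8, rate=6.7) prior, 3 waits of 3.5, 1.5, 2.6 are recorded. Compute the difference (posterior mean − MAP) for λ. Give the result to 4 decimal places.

Σ times = 7.6. Posterior: Gamma(shape = 5.8+3 = 8.8, rate = 6.7+7.6 = 14.3).
Mode = (α−1)/β = 7.8/14.3 = 0.5455.
Mean = α/β = 8.8/14.3 = 0.6154.
Difference = 0.6154 − 0.5455 = 0.0699.
Right-skewed posterior ⇒ mode < mean.

0.0699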